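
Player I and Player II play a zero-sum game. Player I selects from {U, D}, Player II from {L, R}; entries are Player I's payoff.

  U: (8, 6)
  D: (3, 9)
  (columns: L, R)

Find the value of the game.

Row minima: U → 6, D → 3; maximin = 6.
Column maxima: L → 8, R → 9; minimax = 8.
6 ≠ 8, so there is no saddle point; optimal play is mixed.
Let Player I play U with probability p. Expected payoff against L: 8p + 3(1−p) = 5p + 3; against R: 6p + 9(1−p) = −3p + 9.
Setting these equal: 5p + 3 = −3p + 9 ⇒ 8p = 6 ⇒ p = 3/4, and the value is (5)·(3/4) + 3 = 27/4.
For Player II: with q = P(L), equating U's and D's payoffs gives 2q + 6 = −6q + 9 ⇒ q = 3/8.

27/4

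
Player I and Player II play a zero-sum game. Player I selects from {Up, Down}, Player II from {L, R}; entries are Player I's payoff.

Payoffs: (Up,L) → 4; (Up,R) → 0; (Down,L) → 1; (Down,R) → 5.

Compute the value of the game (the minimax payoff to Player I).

5/2

Row minima: Up → 0, Down → 1; maximin = 1.
Column maxima: L → 4, R → 5; minimax = 4.
1 ≠ 4, so there is no saddle point; optimal play is mixed.
Let Player I play Up with probability p. Expected payoff against L: 4p + 1(1−p) = 3p + 1; against R: 0p + 5(1−p) = −5p + 5.
Setting these equal: 3p + 1 = −5p + 5 ⇒ 8p = 4 ⇒ p = 1/2, and the value is (3)·(1/2) + 1 = 5/2.
For Player II: with q = P(L), equating Up's and Down's payoffs gives 4q = −4q + 5 ⇒ q = 5/8.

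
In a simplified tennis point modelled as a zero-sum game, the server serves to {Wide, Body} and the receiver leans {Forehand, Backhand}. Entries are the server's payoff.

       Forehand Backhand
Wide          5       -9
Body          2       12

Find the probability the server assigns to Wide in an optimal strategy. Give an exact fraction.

Row minima: Wide → -9, Body → 2; maximin = 2.
Column maxima: Forehand → 5, Backhand → 12; minimax = 5.
2 ≠ 5, so there is no saddle point; optimal play is mixed.
Let the server play Wide with probability p. Expected payoff against Forehand: 5p + 2(1−p) = 3p + 2; against Backhand: (-9)p + 12(1−p) = −21p + 12.
Setting these equal: 3p + 2 = −21p + 12 ⇒ 24p = 10 ⇒ p = 5/12, and the value is (3)·(5/12) + 2 = 13/4.
For the receiver: with q = P(Forehand), equating Wide's and Body's payoffs gives 14q − 9 = −10q + 12 ⇒ q = 7/8.

5/12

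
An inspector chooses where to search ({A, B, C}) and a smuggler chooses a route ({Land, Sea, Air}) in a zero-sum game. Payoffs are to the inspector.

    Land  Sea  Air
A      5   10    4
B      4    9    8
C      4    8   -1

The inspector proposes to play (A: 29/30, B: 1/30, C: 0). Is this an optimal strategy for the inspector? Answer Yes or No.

Against Land this mix gives (29/30)·5 + (1/30)·4 = 149/30.
Against Sea this mix gives (29/30)·10 + (1/30)·9 = 299/30.
Against Air this mix gives (29/30)·4 + (1/30)·8 = 62/15.
The smuggler will play Air, holding the inspector to 62/15. Shifting weight toward the row that does better against Air would raise this floor (the equalizing mix achieves 24/5 against both Air and Land), so the proposed strategy is not optimal.

No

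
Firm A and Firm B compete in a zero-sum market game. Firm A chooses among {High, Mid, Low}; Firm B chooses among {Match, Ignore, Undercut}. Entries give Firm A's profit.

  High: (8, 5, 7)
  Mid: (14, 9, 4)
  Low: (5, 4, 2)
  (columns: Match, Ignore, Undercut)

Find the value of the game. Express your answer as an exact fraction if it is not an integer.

43/7

Row minima: High → 5, Mid → 4, Low → 2; maximin = 5.
Column maxima: Match → 14, Ignore → 9, Undercut → 7; minimax = 7.
5 ≠ 7, so there is no saddle point; optimal play is mixed.
Low is strictly dominated by High, so Firm A never plays it.
Match is strictly dominated by Ignore (it gives Firm A strictly more in every row), so Firm B never plays it.
On the remaining 2×2 (High, Mid vs Ignore, Undercut):
Let Firm A play High with probability p. Expected payoff against Ignore: 5p + 9(1−p) = −4p + 9; against Undercut: 7p + 4(1−p) = 3p + 4.
Setting these equal: −4p + 9 = 3p + 4 ⇒ −7p = -5 ⇒ p = 5/7, and the value is (-4)·(5/7) + 9 = 43/7.
For Firm B: with q = P(Ignore), equating High's and Mid's payoffs gives −2q + 7 = 5q + 4 ⇒ q = 3/7.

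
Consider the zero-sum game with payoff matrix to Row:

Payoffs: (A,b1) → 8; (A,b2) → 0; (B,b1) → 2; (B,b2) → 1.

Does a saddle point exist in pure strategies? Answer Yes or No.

Yes

Row minima: A → 0, B → 1; maximin = 1.
Column maxima: b1 → 8, b2 → 1; minimax = 1.
maximin = minimax = 1, so a saddle point exists.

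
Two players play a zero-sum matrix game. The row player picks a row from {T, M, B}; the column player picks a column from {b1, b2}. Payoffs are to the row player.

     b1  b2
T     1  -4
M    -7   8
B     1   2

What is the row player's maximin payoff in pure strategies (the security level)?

Row minima: T → -4, M → -7, B → 1.
The best of these is 1.

1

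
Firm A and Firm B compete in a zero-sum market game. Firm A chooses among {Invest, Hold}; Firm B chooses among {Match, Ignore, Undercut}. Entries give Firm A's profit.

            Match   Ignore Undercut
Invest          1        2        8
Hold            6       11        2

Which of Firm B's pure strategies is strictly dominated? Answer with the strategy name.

Match holds Firm A's payoff strictly below Ignore in every row: 1 < 2, 6 < 11.
So Ignore is strictly dominated for Firm B.

Ignore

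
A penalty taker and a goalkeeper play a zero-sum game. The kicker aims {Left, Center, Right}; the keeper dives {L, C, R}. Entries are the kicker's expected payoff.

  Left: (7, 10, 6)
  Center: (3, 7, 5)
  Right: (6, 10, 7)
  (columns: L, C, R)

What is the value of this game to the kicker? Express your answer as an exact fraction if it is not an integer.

13/2

Row minima: Left → 6, Center → 3, Right → 6; maximin = 6.
Column maxima: L → 7, C → 10, R → 7; minimax = 7.
6 ≠ 7, so there is no saddle point; optimal play is mixed.
Center is strictly dominated by Left, so the kicker never plays it.
C is strictly dominated by L (it gives the kicker strictly more in every row), so the keeper never plays it.
On the remaining 2×2 (Left, Right vs L, R):
Let the kicker play Left with probability p. Expected payoff against L: 7p + 6(1−p) = p + 6; against R: 6p + 7(1−p) = −p + 7.
Setting these equal: p + 6 = −p + 7 ⇒ 2p = 1 ⇒ p = 1/2, and the value is (1)·(1/2) + 6 = 13/2.
For the keeper: with q = P(L), equating Left's and Right's payoffs gives q + 6 = −q + 7 ⇒ q = 1/2.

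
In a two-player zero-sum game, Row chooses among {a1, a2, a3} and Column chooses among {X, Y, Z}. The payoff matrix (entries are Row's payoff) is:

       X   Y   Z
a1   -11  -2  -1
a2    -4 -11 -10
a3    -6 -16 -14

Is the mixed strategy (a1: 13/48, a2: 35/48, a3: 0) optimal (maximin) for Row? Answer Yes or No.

No

Against X this mix gives (13/48)·(-11) + (35/48)·(-4) = -283/48.
Against Y this mix gives (13/48)·(-2) + (35/48)·(-11) = -137/16.
Against Z this mix gives (13/48)·(-1) + (35/48)·(-10) = -121/16.
Column will play Y, holding Row to -137/16. Shifting weight toward the row that does better against Y would raise this floor (the equalizing mix achieves -113/16 against both Y and X), so the proposed strategy is not optimal.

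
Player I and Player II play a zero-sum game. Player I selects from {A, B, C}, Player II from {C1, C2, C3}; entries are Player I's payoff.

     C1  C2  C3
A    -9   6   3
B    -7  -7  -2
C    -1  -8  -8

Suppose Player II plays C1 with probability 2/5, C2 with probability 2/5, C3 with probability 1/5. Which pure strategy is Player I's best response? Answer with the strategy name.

A

Expected payoff of A: (2/5)·(-9) + (2/5)·6 + (1/5)·3 = -3/5.
Expected payoff of B: (2/5)·(-7) + (2/5)·(-7) + (1/5)·(-2) = -6.
Expected payoff of C: (2/5)·(-1) + (2/5)·(-8) + (1/5)·(-8) = -26/5.
The largest is -3/5, so Player I's best response is A.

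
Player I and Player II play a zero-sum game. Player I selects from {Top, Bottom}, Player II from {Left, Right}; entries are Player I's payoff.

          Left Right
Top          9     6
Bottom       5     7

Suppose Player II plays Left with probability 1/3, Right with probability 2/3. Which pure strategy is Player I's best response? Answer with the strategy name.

Expected payoff of Top: (1/3)·9 + (2/3)·6 = 7.
Expected payoff of Bottom: (1/3)·5 + (2/3)·7 = 19/3.
The largest is 7, so Player I's best response is Top.

Top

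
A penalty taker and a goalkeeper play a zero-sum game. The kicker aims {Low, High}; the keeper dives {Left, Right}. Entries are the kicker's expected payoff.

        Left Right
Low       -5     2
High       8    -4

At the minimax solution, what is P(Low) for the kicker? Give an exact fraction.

Row minima: Low → -5, High → -4; maximin = -4.
Column maxima: Left → 8, Right → 2; minimax = 2.
-4 ≠ 2, so there is no saddle point; optimal play is mixed.
Let the kicker play Low with probability p. Expected payoff against Left: (-5)p + 8(1−p) = −13p + 8; against Right: 2p + (-4)(1−p) = 6p − 4.
Setting these equal: −13p + 8 = 6p − 4 ⇒ −19p = -12 ⇒ p = 12/19, and the value is (-13)·(12/19) + 8 = -4/19.
For the keeper: with q = P(Left), equating Low's and High's payoffs gives −7q + 2 = 12q − 4 ⇒ q = 6/19.

12/19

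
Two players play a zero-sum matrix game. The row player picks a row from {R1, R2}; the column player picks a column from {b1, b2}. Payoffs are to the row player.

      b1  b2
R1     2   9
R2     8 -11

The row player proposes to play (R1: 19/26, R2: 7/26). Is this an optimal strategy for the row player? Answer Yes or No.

Yes

Against b1 this mix gives (19/26)·2 + (7/26)·8 = 47/13.
Against b2 this mix gives (19/26)·9 + (7/26)·(-11) = 47/13.
All of the column player's active replies (b1, b2) yield 47/13, and no column does worse for the row player. The mix makes the column player indifferent and guarantees 47/13, so it is optimal.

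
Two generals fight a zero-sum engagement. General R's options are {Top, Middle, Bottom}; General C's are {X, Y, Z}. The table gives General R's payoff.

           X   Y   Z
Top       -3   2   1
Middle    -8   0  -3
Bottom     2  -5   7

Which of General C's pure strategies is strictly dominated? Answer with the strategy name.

Z

X holds General R's payoff strictly below Z in every row: -3 < 1, -8 < -3, 2 < 7.
So Z is strictly dominated for General C.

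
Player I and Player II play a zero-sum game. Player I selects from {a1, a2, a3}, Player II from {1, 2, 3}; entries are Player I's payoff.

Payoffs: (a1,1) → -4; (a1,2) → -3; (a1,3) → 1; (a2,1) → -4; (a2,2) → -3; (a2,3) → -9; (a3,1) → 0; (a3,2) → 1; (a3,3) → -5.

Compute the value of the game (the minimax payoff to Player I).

-2

Row minima: a1 → -4, a2 → -9, a3 → -5; maximin = -4.
Column maxima: 1 → 0, 2 → 1, 3 → 1; minimax = 0.
-4 ≠ 0, so there is no saddle point; optimal play is mixed.
a2 is strictly dominated by a3, so Player I never plays it.
2 is strictly dominated by 1 (it gives Player I strictly more in every row), so Player II never plays it.
On the remaining 2×2 (a1, a3 vs 1, 3):
Let Player I play a1 with probability p. Expected payoff against 1: (-4)p + 0(1−p) = −4p; against 3: 1p + (-5)(1−p) = 6p − 5.
Setting these equal: −4p = 6p − 5 ⇒ −10p = -5 ⇒ p = 1/2, and the value is (-4)·(1/2) = -2.
For Player II: with q = P(1), equating a1's and a3's payoffs gives −5q + 1 = 5q − 5 ⇒ q = 3/5.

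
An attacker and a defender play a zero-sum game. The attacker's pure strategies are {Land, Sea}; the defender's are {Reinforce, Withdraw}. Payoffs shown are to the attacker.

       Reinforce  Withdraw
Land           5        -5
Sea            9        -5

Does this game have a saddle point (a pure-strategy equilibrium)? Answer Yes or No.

Row minima: Land → -5, Sea → -5; maximin = -5.
Column maxima: Reinforce → 9, Withdraw → -5; minimax = -5.
maximin = minimax = -5, so a saddle point exists.

Yes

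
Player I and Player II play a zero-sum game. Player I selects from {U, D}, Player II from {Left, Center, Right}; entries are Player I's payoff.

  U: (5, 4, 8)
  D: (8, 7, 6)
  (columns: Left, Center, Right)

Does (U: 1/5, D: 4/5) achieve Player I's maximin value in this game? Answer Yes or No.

Yes

Against Left this mix gives (1/5)·5 + (4/5)·8 = 37/5.
Against Center this mix gives (1/5)·4 + (4/5)·7 = 32/5.
Against Right this mix gives (1/5)·8 + (4/5)·6 = 32/5.
All of Player II's active replies (Center, Right) yield 32/5, and no column does worse for Player I. The mix makes Player II indifferent and guarantees 32/5, so it is optimal.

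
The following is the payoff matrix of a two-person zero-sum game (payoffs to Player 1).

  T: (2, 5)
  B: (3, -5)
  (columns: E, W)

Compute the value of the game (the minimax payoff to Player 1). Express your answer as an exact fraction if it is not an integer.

25/11

Row minima: T → 2, B → -5; maximin = 2.
Column maxima: E → 3, W → 5; minimax = 3.
2 ≠ 3, so there is no saddle point; optimal play is mixed.
Let Player 1 play T with probability p. Expected payoff against E: 2p + 3(1−p) = −p + 3; against W: 5p + (-5)(1−p) = 10p − 5.
Setting these equal: −p + 3 = 10p − 5 ⇒ −11p = -8 ⇒ p = 8/11, and the value is (-1)·(8/11) + 3 = 25/11.
For Player 2: with q = P(E), equating T's and B's payoffs gives −3q + 5 = 8q − 5 ⇒ q = 10/11.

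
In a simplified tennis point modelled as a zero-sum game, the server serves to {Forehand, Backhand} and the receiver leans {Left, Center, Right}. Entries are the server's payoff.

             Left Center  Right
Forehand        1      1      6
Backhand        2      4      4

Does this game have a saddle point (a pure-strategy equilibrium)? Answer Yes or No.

Yes

Row minima: Forehand → 1, Backhand → 2; maximin = 2.
Column maxima: Left → 2, Center → 4, Right → 6; minimax = 2.
maximin = minimax = 2, so a saddle point exists.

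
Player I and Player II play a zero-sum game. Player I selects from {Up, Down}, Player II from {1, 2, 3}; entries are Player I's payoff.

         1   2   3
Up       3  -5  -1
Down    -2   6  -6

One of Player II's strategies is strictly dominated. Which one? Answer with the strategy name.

3 holds Player I's payoff strictly below 1 in every row: -1 < 3, -6 < -2.
So 1 is strictly dominated for Player II.

1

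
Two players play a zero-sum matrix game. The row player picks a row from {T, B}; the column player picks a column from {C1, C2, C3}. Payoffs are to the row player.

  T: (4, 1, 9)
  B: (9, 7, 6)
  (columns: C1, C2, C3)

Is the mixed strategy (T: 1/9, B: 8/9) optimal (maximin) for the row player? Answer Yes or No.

Yes

Against C1 this mix gives (1/9)·4 + (8/9)·9 = 76/9.
Against C2 this mix gives (1/9)·1 + (8/9)·7 = 19/3.
Against C3 this mix gives (1/9)·9 + (8/9)·6 = 19/3.
All of the column player's active replies (C2, C3) yield 19/3, and no column does worse for the row player. The mix makes the column player indifferent and guarantees 19/3, so it is optimal.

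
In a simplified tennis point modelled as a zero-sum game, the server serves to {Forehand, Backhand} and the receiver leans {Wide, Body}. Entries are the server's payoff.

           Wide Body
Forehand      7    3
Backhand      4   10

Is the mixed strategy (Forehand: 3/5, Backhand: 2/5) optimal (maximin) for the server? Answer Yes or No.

Yes

Against Wide this mix gives (3/5)·7 + (2/5)·4 = 29/5.
Against Body this mix gives (3/5)·3 + (2/5)·10 = 29/5.
All of the receiver's active replies (Wide, Body) yield 29/5, and no column does worse for the server. The mix makes the receiver indifferent and guarantees 29/5, so it is optimal.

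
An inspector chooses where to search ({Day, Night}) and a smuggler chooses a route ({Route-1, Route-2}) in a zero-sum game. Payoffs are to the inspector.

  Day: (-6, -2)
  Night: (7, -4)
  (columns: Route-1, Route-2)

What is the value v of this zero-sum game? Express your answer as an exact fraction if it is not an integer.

-38/15

Row minima: Day → -6, Night → -4; maximin = -4.
Column maxima: Route-1 → 7, Route-2 → -2; minimax = -2.
-4 ≠ -2, so there is no saddle point; optimal play is mixed.
Let the inspector play Day with probability p. Expected payoff against Route-1: (-6)p + 7(1−p) = −13p + 7; against Route-2: (-2)p + (-4)(1−p) = 2p − 4.
Setting these equal: −13p + 7 = 2p − 4 ⇒ −15p = -11 ⇒ p = 11/15, and the value is (-13)·(11/15) + 7 = -38/15.
For the smuggler: with q = P(Route-1), equating Day's and Night's payoffs gives −4q − 2 = 11q − 4 ⇒ q = 2/15.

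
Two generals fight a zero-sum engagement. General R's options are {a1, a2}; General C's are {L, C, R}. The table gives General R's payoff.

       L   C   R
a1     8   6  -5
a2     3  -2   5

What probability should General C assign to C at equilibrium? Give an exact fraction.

Row minima: a1 → -5, a2 → -2; maximin = -2.
Column maxima: L → 8, C → 6, R → 5; minimax = 5.
-2 ≠ 5, so there is no saddle point; optimal play is mixed.
L is strictly dominated by C (it gives General R strictly more in every row), so General C never plays it.
On the remaining 2×2 (a1, a2 vs C, R):
Let General R play a1 with probability p. Expected payoff against C: 6p + (-2)(1−p) = 8p − 2; against R: (-5)p + 5(1−p) = −10p + 5.
Setting these equal: 8p − 2 = −10p + 5 ⇒ 18p = 7 ⇒ p = 7/18, and the value is (8)·(7/18) − 2 = 10/9.
For General C: with q = P(C), equating a1's and a2's payoffs gives 11q − 5 = −7q + 5 ⇒ q = 5/9.

5/9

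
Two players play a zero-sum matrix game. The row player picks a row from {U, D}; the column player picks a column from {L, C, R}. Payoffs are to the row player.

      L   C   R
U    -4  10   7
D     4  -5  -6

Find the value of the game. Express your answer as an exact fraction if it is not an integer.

Row minima: U → -4, D → -6; maximin = -4.
Column maxima: L → 4, C → 10, R → 7; minimax = 4.
-4 ≠ 4, so there is no saddle point; optimal play is mixed.
C is strictly dominated by R (it gives the row player strictly more in every row), so the column player never plays it.
On the remaining 2×2 (U, D vs L, R):
Let the row player play U with probability p. Expected payoff against L: (-4)p + 4(1−p) = −8p + 4; against R: 7p + (-6)(1−p) = 13p − 6.
Setting these equal: −8p + 4 = 13p − 6 ⇒ −21p = -10 ⇒ p = 10/21, and the value is (-8)·(10/21) + 4 = 4/21.
For the column player: with q = P(L), equating U's and D's payoffs gives −11q + 7 = 10q − 6 ⇒ q = 13/21.

4/21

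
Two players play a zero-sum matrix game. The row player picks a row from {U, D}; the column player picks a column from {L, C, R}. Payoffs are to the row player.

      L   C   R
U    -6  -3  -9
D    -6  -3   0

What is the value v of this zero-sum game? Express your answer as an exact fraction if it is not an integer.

-6

Row minima: U → -9, D → -6; maximin = -6.
Column maxima: L → -6, C → -3, R → 0; minimax = -6.
Since maximin = minimax = -6, there is a saddle point and the value is -6.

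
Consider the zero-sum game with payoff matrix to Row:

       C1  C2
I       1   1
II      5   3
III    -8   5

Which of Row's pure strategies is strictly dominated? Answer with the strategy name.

I

II gives a strictly higher payoff than I against every column: 5 > 1, 3 > 1.
So I is strictly dominated and Row never plays it.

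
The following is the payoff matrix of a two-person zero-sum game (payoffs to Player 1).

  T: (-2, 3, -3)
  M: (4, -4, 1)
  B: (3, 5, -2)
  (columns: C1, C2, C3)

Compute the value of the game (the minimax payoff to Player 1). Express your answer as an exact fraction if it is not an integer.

Row minima: T → -3, M → -4, B → -2; maximin = -2.
Column maxima: C1 → 4, C2 → 5, C3 → 1; minimax = 1.
-2 ≠ 1, so there is no saddle point; optimal play is mixed.
T is strictly dominated by B, so Player 1 never plays it.
C1 is strictly dominated by C3 (it gives Player 1 strictly more in every row), so Player 2 never plays it.
On the remaining 2×2 (M, B vs C2, C3):
Let Player 1 play M with probability p. Expected payoff against C2: (-4)p + 5(1−p) = −9p + 5; against C3: 1p + (-2)(1−p) = 3p − 2.
Setting these equal: −9p + 5 = 3p − 2 ⇒ −12p = -7 ⇒ p = 7/12, and the value is (-9)·(7/12) + 5 = -1/4.
For Player 2: with q = P(C2), equating M's and B's payoffs gives −5q + 1 = 7q − 2 ⇒ q = 1/4.

-1/4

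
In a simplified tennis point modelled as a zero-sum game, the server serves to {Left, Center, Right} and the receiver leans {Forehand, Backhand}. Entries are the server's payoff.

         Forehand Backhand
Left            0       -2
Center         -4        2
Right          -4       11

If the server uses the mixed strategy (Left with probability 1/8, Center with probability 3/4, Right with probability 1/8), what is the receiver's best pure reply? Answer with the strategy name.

If the receiver plays Forehand, the server's expected payoff is (1/8)·0 + (3/4)·(-4) + (1/8)·(-4) = -7/2.
If the receiver plays Backhand, the server's expected payoff is (1/8)·(-2) + (3/4)·2 + (1/8)·11 = 21/8.
The receiver minimizes the server's payoff; the smallest is -7/2, so the best response is Forehand.

Forehand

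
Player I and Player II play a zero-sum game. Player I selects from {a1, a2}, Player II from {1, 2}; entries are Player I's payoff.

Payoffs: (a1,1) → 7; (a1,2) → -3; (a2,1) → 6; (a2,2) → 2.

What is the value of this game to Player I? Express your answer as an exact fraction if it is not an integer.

2

Row minima: a1 → -3, a2 → 2; maximin = 2.
Column maxima: 1 → 7, 2 → 2; minimax = 2.
Since maximin = minimax = 2, there is a saddle point and the value is 2.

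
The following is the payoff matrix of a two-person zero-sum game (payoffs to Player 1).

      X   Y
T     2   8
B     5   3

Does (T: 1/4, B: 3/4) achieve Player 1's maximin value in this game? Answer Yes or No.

Yes

Against X this mix gives (1/4)·2 + (3/4)·5 = 17/4.
Against Y this mix gives (1/4)·8 + (3/4)·3 = 17/4.
All of Player 2's active replies (X, Y) yield 17/4, and no column does worse for Player 1. The mix makes Player 2 indifferent and guarantees 17/4, so it is optimal.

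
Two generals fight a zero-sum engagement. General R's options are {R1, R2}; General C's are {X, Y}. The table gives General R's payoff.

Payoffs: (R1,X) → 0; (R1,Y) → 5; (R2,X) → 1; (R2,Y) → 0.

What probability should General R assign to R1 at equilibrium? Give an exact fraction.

Row minima: R1 → 0, R2 → 0; maximin = 0.
Column maxima: X → 1, Y → 5; minimax = 1.
0 ≠ 1, so there is no saddle point; optimal play is mixed.
Let General R play R1 with probability p. Expected payoff against X: 0p + 1(1−p) = −p + 1; against Y: 5p + 0(1−p) = 5p.
Setting these equal: −p + 1 = 5p ⇒ −6p = -1 ⇒ p = 1/6, and the value is (-1)·(1/6) + 1 = 5/6.
For General C: with q = P(X), equating R1's and R2's payoffs gives −5q + 5 = q ⇒ q = 5/6.

1/6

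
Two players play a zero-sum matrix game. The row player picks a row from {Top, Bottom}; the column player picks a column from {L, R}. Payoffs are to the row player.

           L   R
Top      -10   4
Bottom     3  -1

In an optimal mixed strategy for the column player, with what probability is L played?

Row minima: Top → -10, Bottom → -1; maximin = -1.
Column maxima: L → 3, R → 4; minimax = 3.
-1 ≠ 3, so there is no saddle point; optimal play is mixed.
Let the row player play Top with probability p. Expected payoff against L: (-10)p + 3(1−p) = −13p + 3; against R: 4p + (-1)(1−p) = 5p − 1.
Setting these equal: −13p + 3 = 5p − 1 ⇒ −18p = -4 ⇒ p = 2/9, and the value is (-13)·(2/9) + 3 = 1/9.
For the column player: with q = P(L), equating Top's and Bottom's payoffs gives −14q + 4 = 4q − 1 ⇒ q = 5/18.

5/18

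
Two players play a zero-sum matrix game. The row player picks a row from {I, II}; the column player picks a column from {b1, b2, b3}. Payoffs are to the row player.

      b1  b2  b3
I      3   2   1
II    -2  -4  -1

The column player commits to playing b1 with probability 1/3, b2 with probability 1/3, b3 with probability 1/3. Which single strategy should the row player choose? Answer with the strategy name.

Expected payoff of I: (1/3)·3 + (1/3)·2 + (1/3)·1 = 2.
Expected payoff of II: (1/3)·(-2) + (1/3)·(-4) + (1/3)·(-1) = -7/3.
The largest is 2, so the row player's best response is I.

I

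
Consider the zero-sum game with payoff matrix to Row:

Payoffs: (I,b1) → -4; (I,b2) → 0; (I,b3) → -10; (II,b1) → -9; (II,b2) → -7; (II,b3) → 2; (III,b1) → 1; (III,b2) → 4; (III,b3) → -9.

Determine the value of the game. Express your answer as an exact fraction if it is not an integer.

Row minima: I → -10, II → -9, III → -9; maximin = -9.
Column maxima: b1 → 1, b2 → 4, b3 → 2; minimax = 1.
-9 ≠ 1, so there is no saddle point; optimal play is mixed.
I is strictly dominated by III, so Row never plays it.
b2 is strictly dominated by b1 (it gives Row strictly more in every row), so Column never plays it.
On the remaining 2×2 (II, III vs b1, b3):
Let Row play II with probability p. Expected payoff against b1: (-9)p + 1(1−p) = −10p + 1; against b3: 2p + (-9)(1−p) = 11p − 9.
Setting these equal: −10p + 1 = 11p − 9 ⇒ −21p = -10 ⇒ p = 10/21, and the value is (-10)·(10/21) + 1 = -79/21.
For Column: with q = P(b1), equating II's and III's payoffs gives −11q + 2 = 10q − 9 ⇒ q = 11/21.

-79/21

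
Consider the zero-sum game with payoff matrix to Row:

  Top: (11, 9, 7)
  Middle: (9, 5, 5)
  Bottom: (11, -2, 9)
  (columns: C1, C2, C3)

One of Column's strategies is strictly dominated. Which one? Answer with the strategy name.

C2 holds Row's payoff strictly below C1 in every row: 9 < 11, 5 < 9, -2 < 11.
So C1 is strictly dominated for Column.

C1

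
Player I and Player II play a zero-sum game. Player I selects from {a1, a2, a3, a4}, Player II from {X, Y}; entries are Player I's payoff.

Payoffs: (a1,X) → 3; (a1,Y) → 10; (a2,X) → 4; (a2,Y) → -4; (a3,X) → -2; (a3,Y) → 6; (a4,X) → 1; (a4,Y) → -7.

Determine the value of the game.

52/15

Row minima: a1 → 3, a2 → -4, a3 → -2, a4 → -7; maximin = 3.
Column maxima: X → 4, Y → 10; minimax = 4.
3 ≠ 4, so there is no saddle point; optimal play is mixed.
a3 is strictly dominated by a1, so Player I never plays it.
a4 is strictly dominated by a1, so Player I never plays it.
On the remaining 2×2 (a1, a2 vs X, Y):
Let Player I play a1 with probability p. Expected payoff against X: 3p + 4(1−p) = −p + 4; against Y: 10p + (-4)(1−p) = 14p − 4.
Setting these equal: −p + 4 = 14p − 4 ⇒ −15p = -8 ⇒ p = 8/15, and the value is (-1)·(8/15) + 4 = 52/15.
For Player II: with q = P(X), equating a1's and a2's payoffs gives −7q + 10 = 8q − 4 ⇒ q = 14/15.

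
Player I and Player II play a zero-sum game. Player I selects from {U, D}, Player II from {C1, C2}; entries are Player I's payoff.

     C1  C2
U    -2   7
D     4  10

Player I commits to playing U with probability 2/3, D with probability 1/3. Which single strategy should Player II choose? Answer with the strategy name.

If Player II plays C1, Player I's expected payoff is (2/3)·(-2) + (1/3)·4 = 0.
If Player II plays C2, Player I's expected payoff is (2/3)·7 + (1/3)·10 = 8.
Player II minimizes Player I's payoff; the smallest is 0, so the best response is C1.

C1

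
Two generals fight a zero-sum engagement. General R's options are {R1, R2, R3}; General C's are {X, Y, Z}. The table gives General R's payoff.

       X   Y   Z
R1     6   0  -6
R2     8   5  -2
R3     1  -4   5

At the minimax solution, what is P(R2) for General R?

9/16

Row minima: R1 → -6, R2 → -2, R3 → -4; maximin = -2.
Column maxima: X → 8, Y → 5, Z → 5; minimax = 5.
-2 ≠ 5, so there is no saddle point; optimal play is mixed.
R1 is strictly dominated by R2, so General R never plays it.
X is strictly dominated by Y (it gives General R strictly more in every row), so General C never plays it.
On the remaining 2×2 (R2, R3 vs Y, Z):
Let General R play R2 with probability p. Expected payoff against Y: 5p + (-4)(1−p) = 9p − 4; against Z: (-2)p + 5(1−p) = −7p + 5.
Setting these equal: 9p − 4 = −7p + 5 ⇒ 16p = 9 ⇒ p = 9/16, and the value is (9)·(9/16) − 4 = 17/16.
For General C: with q = P(Y), equating R2's and R3's payoffs gives 7q − 2 = −9q + 5 ⇒ q = 7/16.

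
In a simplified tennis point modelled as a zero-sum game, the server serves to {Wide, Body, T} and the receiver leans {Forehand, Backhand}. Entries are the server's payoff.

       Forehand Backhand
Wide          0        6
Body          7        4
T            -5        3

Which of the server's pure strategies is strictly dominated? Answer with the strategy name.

Wide gives a strictly higher payoff than T against every column: 0 > -5, 6 > 3.
So T is strictly dominated and the server never plays it.

T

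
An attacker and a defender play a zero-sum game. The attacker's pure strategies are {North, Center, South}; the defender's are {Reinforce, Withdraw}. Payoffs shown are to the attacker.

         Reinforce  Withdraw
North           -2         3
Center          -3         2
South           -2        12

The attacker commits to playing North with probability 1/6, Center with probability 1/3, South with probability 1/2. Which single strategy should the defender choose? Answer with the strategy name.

Reinforce

If the defender plays Reinforce, the attacker's expected payoff is (1/6)·(-2) + (1/3)·(-3) + (1/2)·(-2) = -7/3.
If the defender plays Withdraw, the attacker's expected payoff is (1/6)·3 + (1/3)·2 + (1/2)·12 = 43/6.
The defender minimizes the attacker's payoff; the smallest is -7/3, so the best response is Reinforce.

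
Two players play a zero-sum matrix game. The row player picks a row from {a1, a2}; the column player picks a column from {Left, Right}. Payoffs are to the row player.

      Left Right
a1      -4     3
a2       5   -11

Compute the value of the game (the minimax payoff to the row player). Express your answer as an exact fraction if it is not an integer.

-29/23

Row minima: a1 → -4, a2 → -11; maximin = -4.
Column maxima: Left → 5, Right → 3; minimax = 3.
-4 ≠ 3, so there is no saddle point; optimal play is mixed.
Let the row player play a1 with probability p. Expected payoff against Left: (-4)p + 5(1−p) = −9p + 5; against Right: 3p + (-11)(1−p) = 14p − 11.
Setting these equal: −9p + 5 = 14p − 11 ⇒ −23p = -16 ⇒ p = 16/23, and the value is (-9)·(16/23) + 5 = -29/23.
For the column player: with q = P(Left), equating a1's and a2's payoffs gives −7q + 3 = 16q − 11 ⇒ q = 14/23.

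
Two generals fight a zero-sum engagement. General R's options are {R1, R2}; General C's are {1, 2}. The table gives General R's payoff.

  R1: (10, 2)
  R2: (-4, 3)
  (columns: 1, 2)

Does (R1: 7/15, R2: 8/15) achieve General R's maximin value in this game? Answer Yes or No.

Yes

Against 1 this mix gives (7/15)·10 + (8/15)·(-4) = 38/15.
Against 2 this mix gives (7/15)·2 + (8/15)·3 = 38/15.
All of General C's active replies (1, 2) yield 38/15, and no column does worse for General R. The mix makes General C indifferent and guarantees 38/15, so it is optimal.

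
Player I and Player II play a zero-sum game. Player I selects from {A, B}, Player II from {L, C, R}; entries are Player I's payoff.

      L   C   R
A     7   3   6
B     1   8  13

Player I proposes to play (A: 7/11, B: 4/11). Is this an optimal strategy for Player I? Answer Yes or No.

Yes

Against L this mix gives (7/11)·7 + (4/11)·1 = 53/11.
Against C this mix gives (7/11)·3 + (4/11)·8 = 53/11.
Against R this mix gives (7/11)·6 + (4/11)·13 = 94/11.
All of Player II's active replies (L, C) yield 53/11, and no column does worse for Player I. The mix makes Player II indifferent and guarantees 53/11, so it is optimal.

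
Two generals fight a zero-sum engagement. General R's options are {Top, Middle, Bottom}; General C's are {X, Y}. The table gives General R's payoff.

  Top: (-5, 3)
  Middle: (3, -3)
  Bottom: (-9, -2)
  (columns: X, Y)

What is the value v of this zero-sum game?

Row minima: Top → -5, Middle → -3, Bottom → -9; maximin = -3.
Column maxima: X → 3, Y → 3; minimax = 3.
-3 ≠ 3, so there is no saddle point; optimal play is mixed.
Bottom is strictly dominated by Top, so General R never plays it.
On the remaining 2×2 (Top, Middle vs X, Y):
Let General R play Top with probability p. Expected payoff against X: (-5)p + 3(1−p) = −8p + 3; against Y: 3p + (-3)(1−p) = 6p − 3.
Setting these equal: −8p + 3 = 6p − 3 ⇒ −14p = -6 ⇒ p = 3/7, and the value is (-8)·(3/7) + 3 = -3/7.
For General C: with q = P(X), equating Top's and Middle's payoffs gives −8q + 3 = 6q − 3 ⇒ q = 3/7.

-3/7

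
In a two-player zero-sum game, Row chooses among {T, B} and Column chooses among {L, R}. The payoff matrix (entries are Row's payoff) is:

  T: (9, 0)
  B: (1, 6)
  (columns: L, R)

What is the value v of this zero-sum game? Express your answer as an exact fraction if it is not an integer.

Row minima: T → 0, B → 1; maximin = 1.
Column maxima: L → 9, R → 6; minimax = 6.
1 ≠ 6, so there is no saddle point; optimal play is mixed.
Let Row play T with probability p. Expected payoff against L: 9p + 1(1−p) = 8p + 1; against R: 0p + 6(1−p) = −6p + 6.
Setting these equal: 8p + 1 = −6p + 6 ⇒ 14p = 5 ⇒ p = 5/14, and the value is (8)·(5/14) + 1 = 27/7.
For Column: with q = P(L), equating T's and B's payoffs gives 9q = −5q + 6 ⇒ q = 3/7.

27/7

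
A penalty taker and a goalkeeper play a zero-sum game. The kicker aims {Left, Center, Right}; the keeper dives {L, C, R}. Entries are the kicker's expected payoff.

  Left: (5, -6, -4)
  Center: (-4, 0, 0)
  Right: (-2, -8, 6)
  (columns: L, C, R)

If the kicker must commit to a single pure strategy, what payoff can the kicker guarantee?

-4

Row minima: Left → -6, Center → -4, Right → -8.
The best of these is -4.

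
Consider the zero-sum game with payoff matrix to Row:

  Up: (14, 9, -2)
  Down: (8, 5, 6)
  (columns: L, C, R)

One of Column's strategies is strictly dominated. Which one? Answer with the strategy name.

C holds Row's payoff strictly below L in every row: 9 < 14, 5 < 8.
So L is strictly dominated for Column.

L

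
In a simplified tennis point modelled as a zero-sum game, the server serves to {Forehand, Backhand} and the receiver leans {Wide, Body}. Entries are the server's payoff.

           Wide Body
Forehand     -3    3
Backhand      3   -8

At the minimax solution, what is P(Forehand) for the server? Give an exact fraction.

Row minima: Forehand → -3, Backhand → -8; maximin = -3.
Column maxima: Wide → 3, Body → 3; minimax = 3.
-3 ≠ 3, so there is no saddle point; optimal play is mixed.
Let the server play Forehand with probability p. Expected payoff against Wide: (-3)p + 3(1−p) = −6p + 3; against Body: 3p + (-8)(1−p) = 11p − 8.
Setting these equal: −6p + 3 = 11p − 8 ⇒ −17p = -11 ⇒ p = 11/17, and the value is (-6)·(11/17) + 3 = -15/17.
For the receiver: with q = P(Wide), equating Forehand's and Backhand's payoffs gives −6q + 3 = 11q − 8 ⇒ q = 11/17.

11/17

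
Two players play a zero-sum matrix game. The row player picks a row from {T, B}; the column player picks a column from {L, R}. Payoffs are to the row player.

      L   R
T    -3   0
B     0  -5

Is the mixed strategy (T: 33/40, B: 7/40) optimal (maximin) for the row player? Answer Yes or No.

No

Against L this mix gives (33/40)·(-3) + (7/40)·0 = -99/40.
Against R this mix gives (33/40)·0 + (7/40)·(-5) = -7/8.
The column player will play L, holding the row player to -99/40. Shifting weight toward the row that does better against L would raise this floor (the equalizing mix achieves -15/8 against both L and R), so the proposed strategy is not optimal.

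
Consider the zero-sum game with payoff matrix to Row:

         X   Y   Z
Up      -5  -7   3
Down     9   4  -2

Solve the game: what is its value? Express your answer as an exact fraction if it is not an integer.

-1/8

Row minima: Up → -7, Down → -2; maximin = -2.
Column maxima: X → 9, Y → 4, Z → 3; minimax = 3.
-2 ≠ 3, so there is no saddle point; optimal play is mixed.
X is strictly dominated by Y (it gives Row strictly more in every row), so Column never plays it.
On the remaining 2×2 (Up, Down vs Y, Z):
Let Row play Up with probability p. Expected payoff against Y: (-7)p + 4(1−p) = −11p + 4; against Z: 3p + (-2)(1−p) = 5p − 2.
Setting these equal: −11p + 4 = 5p − 2 ⇒ −16p = -6 ⇒ p = 3/8, and the value is (-11)·(3/8) + 4 = -1/8.
For Column: with q = P(Y), equating Up's and Down's payoffs gives −10q + 3 = 6q − 2 ⇒ q = 5/16.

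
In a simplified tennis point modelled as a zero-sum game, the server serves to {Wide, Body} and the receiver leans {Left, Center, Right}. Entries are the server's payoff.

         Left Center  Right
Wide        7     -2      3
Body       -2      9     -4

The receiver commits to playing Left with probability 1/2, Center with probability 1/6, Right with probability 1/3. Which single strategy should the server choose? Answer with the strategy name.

Wide

Expected payoff of Wide: (1/2)·7 + (1/6)·(-2) + (1/3)·3 = 25/6.
Expected payoff of Body: (1/2)·(-2) + (1/6)·9 + (1/3)·(-4) = -5/6.
The largest is 25/6, so the server's best response is Wide.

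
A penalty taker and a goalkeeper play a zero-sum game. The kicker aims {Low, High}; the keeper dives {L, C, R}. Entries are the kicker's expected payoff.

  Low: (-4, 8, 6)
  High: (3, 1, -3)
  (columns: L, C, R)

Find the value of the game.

Row minima: Low → -4, High → -3; maximin = -3.
Column maxima: L → 3, C → 8, R → 6; minimax = 3.
-3 ≠ 3, so there is no saddle point; optimal play is mixed.
C is strictly dominated by R (it gives the kicker strictly more in every row), so the keeper never plays it.
On the remaining 2×2 (Low, High vs L, R):
Let the kicker play Low with probability p. Expected payoff against L: (-4)p + 3(1−p) = −7p + 3; against R: 6p + (-3)(1−p) = 9p − 3.
Setting these equal: −7p + 3 = 9p − 3 ⇒ −16p = -6 ⇒ p = 3/8, and the value is (-7)·(3/8) + 3 = 3/8.
For the keeper: with q = P(L), equating Low's and High's payoffs gives −10q + 6 = 6q − 3 ⇒ q = 9/16.

3/8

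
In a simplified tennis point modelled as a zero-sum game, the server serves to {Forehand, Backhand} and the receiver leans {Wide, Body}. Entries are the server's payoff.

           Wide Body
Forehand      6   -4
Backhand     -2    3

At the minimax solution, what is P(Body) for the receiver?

Row minima: Forehand → -4, Backhand → -2; maximin = -2.
Column maxima: Wide → 6, Body → 3; minimax = 3.
-2 ≠ 3, so there is no saddle point; optimal play is mixed.
Let the server play Forehand with probability p. Expected payoff against Wide: 6p + (-2)(1−p) = 8p − 2; against Body: (-4)p + 3(1−p) = −7p + 3.
Setting these equal: 8p − 2 = −7p + 3 ⇒ 15p = 5 ⇒ p = 1/3, and the value is (8)·(1/3) − 2 = 2/3.
For the receiver: with q = P(Wide), equating Forehand's and Backhand's payoffs gives 10q − 4 = −5q + 3 ⇒ q = 7/15.

8/15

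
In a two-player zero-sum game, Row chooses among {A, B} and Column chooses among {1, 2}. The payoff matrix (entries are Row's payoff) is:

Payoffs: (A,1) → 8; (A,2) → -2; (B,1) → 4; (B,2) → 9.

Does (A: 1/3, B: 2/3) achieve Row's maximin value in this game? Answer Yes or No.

Yes

Against 1 this mix gives (1/3)·8 + (2/3)·4 = 16/3.
Against 2 this mix gives (1/3)·(-2) + (2/3)·9 = 16/3.
All of Column's active replies (1, 2) yield 16/3, and no column does worse for Row. The mix makes Column indifferent and guarantees 16/3, so it is optimal.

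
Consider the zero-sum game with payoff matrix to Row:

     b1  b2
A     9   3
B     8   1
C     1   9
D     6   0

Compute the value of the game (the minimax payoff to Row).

39/7

Row minima: A → 3, B → 1, C → 1, D → 0; maximin = 3.
Column maxima: b1 → 9, b2 → 9; minimax = 9.
3 ≠ 9, so there is no saddle point; optimal play is mixed.
B is strictly dominated by A, so Row never plays it.
D is strictly dominated by A, so Row never plays it.
On the remaining 2×2 (A, C vs b1, b2):
Let Row play A with probability p. Expected payoff against b1: 9p + 1(1−p) = 8p + 1; against b2: 3p + 9(1−p) = −6p + 9.
Setting these equal: 8p + 1 = −6p + 9 ⇒ 14p = 8 ⇒ p = 4/7, and the value is (8)·(4/7) + 1 = 39/7.
For Column: with q = P(b1), equating A's and C's payoffs gives 6q + 3 = −8q + 9 ⇒ q = 3/7.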